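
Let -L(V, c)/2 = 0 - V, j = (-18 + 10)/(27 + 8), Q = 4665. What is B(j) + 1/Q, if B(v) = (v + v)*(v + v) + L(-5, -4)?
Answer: -11190157/1142925 ≈ -9.7908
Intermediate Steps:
j = -8/35 ≈ -0.22857
L(V, c) = 2*V (L(V, c) = -2*(0 - V) = -(-2)*V = 2*V)
B(v) = -10 + 4*v² (B(v) = (v + v)*(v + v) + 2*(-5) = (2*v)*(2*v) - 10 = 4*v² - 10 = -10 + 4*v²)
B(j) + 1/Q = (-10 + 4*(-8/35)²) + 1/4665 = (-10 + 4*(64/1225)) + 1/4665 = (-10 + 256/1225) + 1/4665 = -11994/1225 + 1/4665 = -11190157/1142925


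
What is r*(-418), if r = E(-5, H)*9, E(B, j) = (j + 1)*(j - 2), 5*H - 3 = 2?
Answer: 7524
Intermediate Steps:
H = 1 (H = ⅗ + (⅕)*2 = ⅗ + ⅖ = 1)
E(B, j) = (1 + j)*(-2 + j)
r = -18 (r = (-2 + 1² - 1*1)*9 = (-2 + 1 - 1)*9 = -2*9 = -18)
r*(-418) = -18*(-418) = 7524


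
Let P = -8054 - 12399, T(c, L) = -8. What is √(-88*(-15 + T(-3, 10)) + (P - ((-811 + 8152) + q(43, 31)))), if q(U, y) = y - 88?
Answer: 3*I*√2857 ≈ 160.35*I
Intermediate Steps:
q(U, y) = -88 + y
P = -20453
√(-88*(-15 + T(-3, 10)) + (P - ((-811 + 8152) + q(43, 31)))) = √(-88*(-15 - 8) + (-20453 - ((-811 + 8152) + (-88 + 31)))) = √(-88*(-23) + (-20453 - (7341 - 57))) = √(2024 + (-20453 - 1*7284)) = √(2024 + (-20453 - 7284)) = √(2024 - 27737) = √(-25713) = 3*I*√2857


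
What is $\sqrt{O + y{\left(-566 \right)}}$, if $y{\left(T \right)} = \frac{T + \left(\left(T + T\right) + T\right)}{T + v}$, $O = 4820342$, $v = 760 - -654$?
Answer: $\frac{\sqrt{54161332714}}{106} \approx 2195.5$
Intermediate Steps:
$v = 1414$ ($v = 760 + 654 = 1414$)
$y{\left(T \right)} = \frac{4 T}{1414 + T}$ ($y{\left(T \right)} = \frac{T + \left(\left(T + T\right) + T\right)}{T + 1414} = \frac{T + \left(2 T + T\right)}{1414 + T} = \frac{T + 3 T}{1414 + T} = \frac{4 T}{1414 + T}$)
$\sqrt{O + y{\left(-566 \right)}} = \sqrt{4820342 + 4 \left(-566\right) \frac{1}{1414 - 566}} = \sqrt{4820342 + 4 \left(-566\right) \frac{1}{848}} = \sqrt{4820342 - \frac{283}{106}} = \sqrt{\frac{510955969}{106}} = \frac{\sqrt{54161332714}}{106}$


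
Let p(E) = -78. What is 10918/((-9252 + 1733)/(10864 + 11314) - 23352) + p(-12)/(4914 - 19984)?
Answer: -360864398063/780487619725 ≈ -0.46236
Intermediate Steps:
10918/((-9252 + 1733)/(10864 + 11314) - 23352) + p(-12)/(4914 - 19984) = 10918/((-9252 + 1733)/(10864 + 11314) - 23352) - 78/(4914 - 19984) = 10918/(-7519/22178 - 23352) - 78/(-15070) = 10918/(-7519*1/22178 - 23352) - 78*(-1/15070) = 10918/(-7519/22178 - 23352) + 39/7535 = 10918/(-517908175/22178) + 39/7535 = 10918*(-22178/517908175) + 39/7535 = -242139404/517908175 + 39/7535 = -360864398063/780487619725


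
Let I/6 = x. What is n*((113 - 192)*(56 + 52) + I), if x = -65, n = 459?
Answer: -4095198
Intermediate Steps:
I = -390 (I = 6*(-65) = -390)
n*((113 - 192)*(56 + 52) + I) = 459*((113 - 192)*(56 + 52) - 390) = 459*(-79*108 - 390) = 459*(-8532 - 390) = 459*(-8922) = -4095198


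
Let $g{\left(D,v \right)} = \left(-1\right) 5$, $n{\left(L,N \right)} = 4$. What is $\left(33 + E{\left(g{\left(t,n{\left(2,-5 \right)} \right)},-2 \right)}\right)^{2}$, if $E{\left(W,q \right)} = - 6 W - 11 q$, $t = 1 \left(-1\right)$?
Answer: $7225$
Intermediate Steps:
$t = -1$
$g{\left(D,v \right)} = -5$
$E{\left(W,q \right)} = - 11 q - 6 W$
$\left(33 + E{\left(g{\left(t,n{\left(2,-5 \right)} \right)},-2 \right)}\right)^{2} = \left(33 - -52\right)^{2} = \left(33 + \left(22 + 30\right)\right)^{2} = \left(33 + 52\right)^{2} = 85^{2} = 7225$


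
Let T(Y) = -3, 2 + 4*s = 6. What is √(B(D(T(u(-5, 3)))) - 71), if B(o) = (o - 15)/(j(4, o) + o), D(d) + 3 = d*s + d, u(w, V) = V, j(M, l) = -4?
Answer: I*√11687/13 ≈ 8.3159*I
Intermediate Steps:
s = 1 (s = -½ + (¼)*6 = -½ + 3/2 = 1)
D(d) = -3 + 2*d (D(d) = -3 + (d*1 + d) = -3 + (d + d) = -3 + 2*d)
B(o) = (-15 + o)/(-4 + o) (B(o) = (o - 15)/(-4 + o) = (-15 + o)/(-4 + o))
√(B(D(T(u(-5, 3)))) - 71) = √((-15 + (-3 + 2*(-3)))/(-4 + (-3 + 2*(-3))) - 71) = √((-15 + (-3 - 6))/(-4 + (-3 - 6)) - 71) = √((-15 - 9)/(-4 - 9) - 71) = √(-24/(-13) - 71) = √(-1/13*(-24) - 71) = √(24/13 - 71) = √(-899/13) = I*√11687/13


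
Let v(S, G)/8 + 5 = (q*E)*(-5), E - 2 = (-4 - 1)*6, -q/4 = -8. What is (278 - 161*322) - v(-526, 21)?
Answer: -87364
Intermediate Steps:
q = 32 (q = -4*(-8) = 32)
E = -28 (E = 2 + (-4 - 1)*6 = 2 - 5*6 = 2 - 30 = -28)
v(S, G) = 35800 (v(S, G) = -40 + 8*((32*(-28))*(-5)) = -40 + 8*(-896*(-5)) = -40 + 8*4480 = -40 + 35840 = 35800)
(278 - 161*322) - v(-526, 21) = (278 - 161*322) - 1*35800 = (278 - 51842) - 35800 = -51564 - 35800 = -87364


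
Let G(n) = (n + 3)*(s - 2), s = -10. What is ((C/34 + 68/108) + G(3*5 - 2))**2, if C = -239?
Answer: 33171701161/842724 ≈ 39363.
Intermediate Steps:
G(n) = -36 - 12*n (G(n) = (n + 3)*(-10 - 2) = (3 + n)*(-12) = -36 - 12*n)
((C/34 + 68/108) + G(3*5 - 2))**2 = ((-239/34 + 68/108) + (-36 - 12*(3*5 - 2)))**2 = ((-239*1/34 + 68*(1/108)) + (-36 - 12*(15 - 2)))**2 = ((-239/34 + 17/27) + (-36 - 12*13))**2 = (-5875/918 + (-36 - 156))**2 = (-5875/918 - 192)**2 = (-182131/918)**2 = 33171701161/842724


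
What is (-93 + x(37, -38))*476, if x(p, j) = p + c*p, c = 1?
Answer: -9044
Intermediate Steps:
x(p, j) = 2*p (x(p, j) = p + 1*p = p + p = 2*p)
(-93 + x(37, -38))*476 = (-93 + 2*37)*476 = (-93 + 74)*476 = -19*476 = -9044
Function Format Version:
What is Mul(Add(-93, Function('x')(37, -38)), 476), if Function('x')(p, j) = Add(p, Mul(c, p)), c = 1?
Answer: -9044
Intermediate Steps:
Function('x')(p, j) = Mul(2, p) (Function('x')(p, j) = Add(p, Mul(1, p)) = Add(p, p) = Mul(2, p))
Mul(Add(-93, Function('x')(37, -38)), 476) = Mul(Add(-93, Mul(2, 37)), 476) = Mul(Add(-93, 74), 476) = Mul(-19, 476) = -9044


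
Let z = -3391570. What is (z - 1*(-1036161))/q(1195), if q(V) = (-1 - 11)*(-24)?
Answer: -2355409/288 ≈ -8178.5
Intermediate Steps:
q(V) = 288 (q(V) = -12*(-24) = 288)
(z - 1*(-1036161))/q(1195) = (-3391570 - 1*(-1036161))/288 = (-3391570 + 1036161)*(1/288) = -2355409*1/288 = -2355409/288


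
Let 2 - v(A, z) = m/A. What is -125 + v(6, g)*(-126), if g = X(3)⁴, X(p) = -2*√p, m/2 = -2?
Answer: -461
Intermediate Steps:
m = -4 (m = 2*(-2) = -4)
g = 144 (g = (-2*√3)⁴ = 144)
v(A, z) = 2 + 4/A (v(A, z) = 2 - (-4)/A = 2 + 4/A)
-125 + v(6, g)*(-126) = -125 + (2 + 4/6)*(-126) = -125 + (2 + 4*(⅙))*(-126) = -125 + (2 + ⅔)*(-126) = -125 + (8/3)*(-126) = -125 - 336 = -461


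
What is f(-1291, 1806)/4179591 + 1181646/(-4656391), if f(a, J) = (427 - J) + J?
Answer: -4936808707829/19461809916081 ≈ -0.25367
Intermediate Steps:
f(a, J) = 427
f(-1291, 1806)/4179591 + 1181646/(-4656391) = 427/4179591 + 1181646/(-4656391) = 427*(1/4179591) + 1181646*(-1/4656391) = 427/4179591 - 1181646/4656391 = -4936808707829/19461809916081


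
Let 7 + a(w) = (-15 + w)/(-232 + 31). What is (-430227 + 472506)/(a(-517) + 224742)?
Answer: 8498079/45172267 ≈ 0.18813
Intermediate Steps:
a(w) = -464/67 - w/201 (a(w) = -7 + (-15 + w)/(-232 + 31) = -7 + (-15 + w)/(-201) = -7 + (-15 + w)*(-1/201) = -7 + (5/67 - w/201) = -464/67 - w/201)
(-430227 + 472506)/(a(-517) + 224742) = (-430227 + 472506)/((-464/67 - 1/201*(-517)) + 224742) = 42279/((-464/67 + 517/201) + 224742) = 42279/(-875/201 + 224742) = 42279/(45172267/201) = 42279*(201/45172267) = 8498079/45172267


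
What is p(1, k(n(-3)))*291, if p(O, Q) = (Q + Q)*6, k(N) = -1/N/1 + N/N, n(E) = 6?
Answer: 2910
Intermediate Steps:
k(N) = 1 - 1/N (k(N) = -1/N*1 + 1 = -1/N + 1 = 1 - 1/N)
p(O, Q) = 12*Q (p(O, Q) = (2*Q)*6 = 12*Q)
p(1, k(n(-3)))*291 = (12*((-1 + 6)/6))*291 = (12*((1/6)*5))*291 = (12*(5/6))*291 = 10*291 = 2910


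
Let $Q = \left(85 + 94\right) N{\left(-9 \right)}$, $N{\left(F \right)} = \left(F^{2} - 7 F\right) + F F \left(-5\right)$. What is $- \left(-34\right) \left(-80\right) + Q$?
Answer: $-49439$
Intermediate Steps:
$N{\left(F \right)} = - 7 F - 4 F^{2}$ ($N{\left(F \right)} = \left(F^{2} - 7 F\right) + F^{2} \left(-5\right) = \left(F^{2} - 7 F\right) - 5 F^{2} = - 7 F - 4 F^{2}$)
$Q = -46719$ ($Q = \left(85 + 94\right) \left(\left(-1\right) \left(-9\right) \left(7 + 4 \left(-9\right)\right)\right) = 179 \left(\left(-1\right) \left(-9\right) \left(7 - 36\right)\right) = 179 \left(\left(-1\right) \left(-9\right) \left(-29\right)\right) = 179 \left(-261\right) = -46719$)
$- \left(-34\right) \left(-80\right) + Q = - \left(-34\right) \left(-80\right) - 46719 = \left(-1\right) 2720 - 46719 = -2720 - 46719 = -49439$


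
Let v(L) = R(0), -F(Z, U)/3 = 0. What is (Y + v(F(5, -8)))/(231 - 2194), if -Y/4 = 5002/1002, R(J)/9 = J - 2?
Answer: 19022/983463 ≈ 0.019342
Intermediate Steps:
R(J) = -18 + 9*J (R(J) = 9*(J - 2) = 9*(-2 + J) = -18 + 9*J)
F(Z, U) = 0 (F(Z, U) = -3*0 = 0)
v(L) = -18 (v(L) = -18 + 9*0 = -18 + 0 = -18)
Y = -10004/501 (Y = -20008/1002 = -4*2501/501 = -10004/501 ≈ -19.968)
(Y + v(F(5, -8)))/(231 - 2194) = (-10004/501 - 18)/(231 - 2194) = -19022/501/(-1963) = -19022/501*(-1/1963) = 19022/983463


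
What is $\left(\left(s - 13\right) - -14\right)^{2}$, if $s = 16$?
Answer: $289$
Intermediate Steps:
$\left(\left(s - 13\right) - -14\right)^{2} = \left(\left(16 - 13\right) - -14\right)^{2} = \left(3 + 14\right)^{2} = 17^{2} = 289$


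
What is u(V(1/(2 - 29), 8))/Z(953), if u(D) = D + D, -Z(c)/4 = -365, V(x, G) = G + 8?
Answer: 8/365 ≈ 0.021918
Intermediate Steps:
V(x, G) = 8 + G
Z(c) = 1460 (Z(c) = -4*(-365) = 1460)
u(D) = 2*D
u(V(1/(2 - 29), 8))/Z(953) = (2*(8 + 8))/1460 = (2*16)*(1/1460) = 32*(1/1460) = 8/365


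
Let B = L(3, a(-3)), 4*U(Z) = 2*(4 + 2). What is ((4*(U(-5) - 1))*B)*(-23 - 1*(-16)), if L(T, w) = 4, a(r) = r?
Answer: -224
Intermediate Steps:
U(Z) = 3 (U(Z) = (2*(4 + 2))/4 = (2*6)/4 = (1/4)*12 = 3)
B = 4
((4*(U(-5) - 1))*B)*(-23 - 1*(-16)) = ((4*(3 - 1))*4)*(-23 - 1*(-16)) = ((4*2)*4)*(-23 + 16) = (8*4)*(-7) = 32*(-7) = -224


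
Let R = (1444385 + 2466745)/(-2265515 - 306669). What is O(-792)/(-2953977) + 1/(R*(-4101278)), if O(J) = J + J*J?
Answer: -837416570947621526/3948638024365567065 ≈ -0.21208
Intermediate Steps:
R = -1955565/1286092 (R = 3911130/(-2572184) = 3911130*(-1/2572184) = -1955565/1286092 ≈ -1.5205)
O(J) = J + J**2
O(-792)/(-2953977) + 1/(R*(-4101278)) = -792*(1 - 792)/(-2953977) + 1/(-1955565/1286092*(-4101278)) = -792*(-791)*(-1/2953977) - 1286092/1955565*(-1/4101278) = 626472*(-1/2953977) + 643046/4010157856035 = -208824/984659 + 643046/4010157856035 = -837416570947621526/3948638024365567065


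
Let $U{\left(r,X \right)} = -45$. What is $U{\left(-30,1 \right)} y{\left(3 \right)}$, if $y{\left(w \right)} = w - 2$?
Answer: $-45$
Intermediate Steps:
$y{\left(w \right)} = -2 + w$
$U{\left(-30,1 \right)} y{\left(3 \right)} = - 45 \left(-2 + 3\right) = \left(-45\right) 1 = -45$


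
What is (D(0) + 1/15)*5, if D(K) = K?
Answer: ⅓ ≈ 0.33333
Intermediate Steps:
(D(0) + 1/15)*5 = (0 + 1/15)*5 = (1/15)*5 = ⅓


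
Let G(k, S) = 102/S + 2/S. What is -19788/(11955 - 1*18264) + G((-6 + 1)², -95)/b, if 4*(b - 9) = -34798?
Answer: 837824588/267112545 ≈ 3.1366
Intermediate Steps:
b = -17381/2 (b = 9 + (¼)*(-34798) = 9 - 17399/2 = -17381/2 ≈ -8690.5)
G(k, S) = 104/S
-19788/(11955 - 1*18264) + G((-6 + 1)², -95)/b = -19788/(11955 - 1*18264) + (104/(-95))/(-17381/2) = -19788/(11955 - 18264) + (104*(-1/95))*(-2/17381) = -19788/(-6309) - 104/95*(-2/17381) = -19788*(-1/6309) + 16/127015 = 6596/2103 + 16/127015 = 837824588/267112545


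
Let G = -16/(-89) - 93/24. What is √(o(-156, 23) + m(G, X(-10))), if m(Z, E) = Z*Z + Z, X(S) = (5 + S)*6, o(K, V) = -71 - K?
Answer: √48139129/712 ≈ 9.7447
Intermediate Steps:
X(S) = 30 + 6*S
G = -2631/712 (G = -16*(-1/89) - 93*1/24 = 16/89 - 31/8 = -2631/712 ≈ -3.6952)
m(Z, E) = Z + Z² (m(Z, E) = Z² + Z = Z + Z²)
√(o(-156, 23) + m(G, X(-10))) = √((-71 - 1*(-156)) - 2631*(1 - 2631/712)/712) = √((-71 + 156) - 2631/712*(-1919/712)) = √(85 + 5048889/506944) = √(48139129/506944) = √48139129/712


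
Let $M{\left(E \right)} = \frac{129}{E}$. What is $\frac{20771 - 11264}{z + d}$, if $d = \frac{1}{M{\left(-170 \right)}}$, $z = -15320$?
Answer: $- \frac{1226403}{1976450} \approx -0.62051$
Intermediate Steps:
$d = - \frac{170}{129}$ ($d = \frac{1}{129 \frac{1}{-170}} = \frac{1}{129 \left(- \frac{1}{170}\right)} = \frac{1}{- \frac{129}{170}} = - \frac{170}{129} \approx -1.3178$)
$\frac{20771 - 11264}{z + d} = \frac{20771 - 11264}{-15320 - \frac{170}{129}} = \frac{9507}{- \frac{1976450}{129}} = 9507 \left(- \frac{129}{1976450}\right) = - \frac{1226403}{1976450}$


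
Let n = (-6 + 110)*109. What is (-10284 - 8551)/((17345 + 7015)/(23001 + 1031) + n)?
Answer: -56580340/34056389 ≈ -1.6614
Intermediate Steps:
n = 11336 (n = 104*109 = 11336)
(-10284 - 8551)/((17345 + 7015)/(23001 + 1031) + n) = (-10284 - 8551)/((17345 + 7015)/(23001 + 1031) + 11336) = -18835/(24360/24032 + 11336) = -18835/(24360*(1/24032) + 11336) = -18835/(3045/3004 + 11336) = -18835/34056389/3004 = -18835*3004/34056389 = -56580340/34056389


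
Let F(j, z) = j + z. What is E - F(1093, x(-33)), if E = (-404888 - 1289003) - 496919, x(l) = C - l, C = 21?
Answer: -2191957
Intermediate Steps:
x(l) = 21 - l
E = -2190810 (E = -1693891 - 496919 = -2190810)
E - F(1093, x(-33)) = -2190810 - (1093 + (21 - 1*(-33))) = -2190810 - (1093 + (21 + 33)) = -2190810 - (1093 + 54) = -2190810 - 1*1147 = -2190810 - 1147 = -2191957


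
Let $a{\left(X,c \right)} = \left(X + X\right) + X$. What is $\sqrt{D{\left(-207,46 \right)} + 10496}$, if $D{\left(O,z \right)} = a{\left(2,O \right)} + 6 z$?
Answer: $\sqrt{10778} \approx 103.82$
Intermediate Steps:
$a{\left(X,c \right)} = 3 X$ ($a{\left(X,c \right)} = 2 X + X = 3 X$)
$D{\left(O,z \right)} = 6 + 6 z$ ($D{\left(O,z \right)} = 3 \cdot 2 + 6 z = 6 + 6 z$)
$\sqrt{D{\left(-207,46 \right)} + 10496} = \sqrt{\left(6 + 6 \cdot 46\right) + 10496} = \sqrt{\left(6 + 276\right) + 10496} = \sqrt{282 + 10496} = \sqrt{10778}$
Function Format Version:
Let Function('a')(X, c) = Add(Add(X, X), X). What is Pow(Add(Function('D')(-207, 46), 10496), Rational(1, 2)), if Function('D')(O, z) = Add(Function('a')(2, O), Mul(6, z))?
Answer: Pow(10778, Rational(1, 2)) ≈ 103.82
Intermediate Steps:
Function('a')(X, c) = Mul(3, X) (Function('a')(X, c) = Add(Mul(2, X), X) = Mul(3, X))
Function('D')(O, z) = Add(6, Mul(6, z)) (Function('D')(O, z) = Add(Mul(3, 2), Mul(6, z)) = Add(6, Mul(6, z)))
Pow(Add(Function('D')(-207, 46), 10496), Rational(1, 2)) = Pow(Add(Add(6, Mul(6, 46)), 10496), Rational(1, 2)) = Pow(Add(Add(6, 276), 10496), Rational(1, 2)) = Pow(Add(282, 10496), Rational(1, 2)) = Pow(10778, Rational(1, 2))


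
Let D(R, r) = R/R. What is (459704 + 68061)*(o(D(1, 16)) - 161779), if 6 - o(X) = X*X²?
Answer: -85378655110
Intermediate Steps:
D(R, r) = 1
o(X) = 6 - X³ (o(X) = 6 - X*X² = 6 - X³)
(459704 + 68061)*(o(D(1, 16)) - 161779) = (459704 + 68061)*((6 - 1*1³) - 161779) = 527765*((6 - 1*1) - 161779) = 527765*((6 - 1) - 161779) = 527765*(5 - 161779) = 527765*(-161774) = -85378655110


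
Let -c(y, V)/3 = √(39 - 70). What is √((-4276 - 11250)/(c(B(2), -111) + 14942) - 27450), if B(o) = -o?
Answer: √2*√((-205086713 + 41175*I*√31)/(14942 - 3*I*√31)) ≈ 3.5054e-6 - 165.68*I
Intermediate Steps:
c(y, V) = -3*I*√31 (c(y, V) = -3*√(39 - 70) = -3*I*√31)
√((-4276 - 11250)/(c(B(2), -111) + 14942) - 27450) = √((-4276 - 11250)/(-3*I*√31 + 14942) - 27450) = √(-15526/(14942 - 3*I*√31) - 27450) = √(-27450 - 15526/(14942 - 3*I*√31))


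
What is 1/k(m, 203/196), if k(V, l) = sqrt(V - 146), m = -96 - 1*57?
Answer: -I*sqrt(299)/299 ≈ -0.057831*I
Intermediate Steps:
m = -153 (m = -96 - 57 = -153)
k(V, l) = sqrt(-146 + V)
1/k(m, 203/196) = 1/(sqrt(-146 - 153)) = 1/(sqrt(-299)) = 1/(I*sqrt(299)) = -I*sqrt(299)/299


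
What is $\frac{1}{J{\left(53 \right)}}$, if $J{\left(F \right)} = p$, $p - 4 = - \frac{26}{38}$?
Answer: $\frac{19}{63} \approx 0.30159$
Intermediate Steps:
$p = \frac{63}{19}$ ($p = 4 - \frac{26}{38} = 4 - \frac{13}{19} = \frac{63}{19} \approx 3.3158$)
$J{\left(F \right)} = \frac{63}{19}$
$\frac{1}{J{\left(53 \right)}} = \frac{1}{\frac{63}{19}} = \frac{19}{63}$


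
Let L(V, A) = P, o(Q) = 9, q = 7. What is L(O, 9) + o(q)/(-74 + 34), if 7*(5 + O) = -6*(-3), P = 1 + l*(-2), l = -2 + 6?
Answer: -289/40 ≈ -7.2250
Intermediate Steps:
l = 4
P = -7 (P = 1 + 4*(-2) = 1 - 8 = -7)
O = -17/7 (O = -5 + (-6*(-3))/7 = -5 + (1/7)*18 = -5 + 18/7 = -17/7 ≈ -2.4286)
L(V, A) = -7
L(O, 9) + o(q)/(-74 + 34) = -7 + 9/(-74 + 34) = -7 + 9/(-40) = -7 + 9*(-1/40) = -7 - 9/40 = -289/40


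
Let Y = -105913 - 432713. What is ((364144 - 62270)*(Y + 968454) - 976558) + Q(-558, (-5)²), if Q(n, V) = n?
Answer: 129752920556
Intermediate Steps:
Y = -538626
((364144 - 62270)*(Y + 968454) - 976558) + Q(-558, (-5)²) = ((364144 - 62270)*(-538626 + 968454) - 976558) - 558 = (301874*429828 - 976558) - 558 = (129753897672 - 976558) - 558 = 129752921114 - 558 = 129752920556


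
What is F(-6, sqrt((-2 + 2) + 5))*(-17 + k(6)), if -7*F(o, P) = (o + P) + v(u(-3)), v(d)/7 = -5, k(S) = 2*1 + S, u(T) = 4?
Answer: -369/7 + 9*sqrt(5)/7 ≈ -49.839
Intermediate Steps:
k(S) = 2 + S
v(d) = -35 (v(d) = 7*(-5) = -35)
F(o, P) = 5 - P/7 - o/7 (F(o, P) = -((o + P) - 35)/7 = -((P + o) - 35)/7 = -(-35 + P + o)/7 = 5 - P/7 - o/7)
F(-6, sqrt((-2 + 2) + 5))*(-17 + k(6)) = (5 - sqrt((-2 + 2) + 5)/7 - 1/7*(-6))*(-17 + (2 + 6)) = (5 - sqrt(0 + 5)/7 + 6/7)*(-17 + 8) = (5 - sqrt(5)/7 + 6/7)*(-9) = (41/7 - sqrt(5)/7)*(-9) = -369/7 + 9*sqrt(5)/7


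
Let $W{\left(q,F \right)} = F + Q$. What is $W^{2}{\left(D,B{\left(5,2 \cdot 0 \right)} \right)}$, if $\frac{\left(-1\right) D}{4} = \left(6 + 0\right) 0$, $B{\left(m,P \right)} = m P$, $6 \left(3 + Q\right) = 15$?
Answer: $\frac{1}{4} \approx 0.25$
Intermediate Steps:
$Q = - \frac{1}{2}$ ($Q = -3 + \frac{1}{6} \cdot 15 = -3 + \frac{5}{2} = - \frac{1}{2} \approx -0.5$)
$B{\left(m,P \right)} = P m$
$D = 0$ ($D = - 4 \left(6 + 0\right) 0 = - 4 \cdot 6 \cdot 0 = \left(-4\right) 0 = 0$)
$W{\left(q,F \right)} = - \frac{1}{2} + F$ ($W{\left(q,F \right)} = F - \frac{1}{2} = - \frac{1}{2} + F$)
$W^{2}{\left(D,B{\left(5,2 \cdot 0 \right)} \right)} = \left(- \frac{1}{2} + 2 \cdot 0 \cdot 5\right)^{2} = \left(- \frac{1}{2} + 0 \cdot 5\right)^{2} = \left(- \frac{1}{2} + 0\right)^{2} = \left(- \frac{1}{2}\right)^{2} = \frac{1}{4}$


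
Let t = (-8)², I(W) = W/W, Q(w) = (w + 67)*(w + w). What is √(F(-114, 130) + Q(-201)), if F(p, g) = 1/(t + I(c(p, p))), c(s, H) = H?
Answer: √227592365/65 ≈ 232.09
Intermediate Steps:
Q(w) = 2*w*(67 + w) (Q(w) = (67 + w)*(2*w) = 2*w*(67 + w))
I(W) = 1
t = 64
F(p, g) = 1/65 (F(p, g) = 1/(64 + 1) = 1/65)
√(F(-114, 130) + Q(-201)) = √(1/65 + 2*(-201)*(67 - 201)) = √(1/65 + 2*(-201)*(-134)) = √(1/65 + 53868) = √(3501421/65) = √227592365/65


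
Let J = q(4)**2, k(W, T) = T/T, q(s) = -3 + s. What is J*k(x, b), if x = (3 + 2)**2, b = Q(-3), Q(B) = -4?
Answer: 1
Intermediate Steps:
b = -4
x = 25 (x = 5**2 = 25)
k(W, T) = 1
J = 1 (J = (-3 + 4)**2 = 1**2 = 1)
J*k(x, b) = 1*1 = 1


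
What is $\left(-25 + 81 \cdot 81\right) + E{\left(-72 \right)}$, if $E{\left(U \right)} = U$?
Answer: $6464$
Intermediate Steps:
$\left(-25 + 81 \cdot 81\right) + E{\left(-72 \right)} = \left(-25 + 81 \cdot 81\right) - 72 = \left(-25 + 6561\right) - 72 = 6536 - 72 = 6464$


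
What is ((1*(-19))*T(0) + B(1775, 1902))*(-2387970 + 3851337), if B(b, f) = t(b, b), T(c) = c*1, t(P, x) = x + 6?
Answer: 2606256627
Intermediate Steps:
t(P, x) = 6 + x
T(c) = c
B(b, f) = 6 + b
((1*(-19))*T(0) + B(1775, 1902))*(-2387970 + 3851337) = ((1*(-19))*0 + (6 + 1775))*(-2387970 + 3851337) = (-19*0 + 1781)*1463367 = (0 + 1781)*1463367 = 1781*1463367 = 2606256627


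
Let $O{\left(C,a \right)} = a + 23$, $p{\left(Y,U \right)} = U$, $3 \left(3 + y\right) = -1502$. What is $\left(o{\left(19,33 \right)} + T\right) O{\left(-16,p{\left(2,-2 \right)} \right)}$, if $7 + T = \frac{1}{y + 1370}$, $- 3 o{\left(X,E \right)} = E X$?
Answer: $- \frac{11789001}{2599} \approx -4536.0$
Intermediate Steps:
$y = - \frac{1511}{3}$ ($y = -3 + \frac{1}{3} \left(-1502\right) = -3 - \frac{1502}{3} = - \frac{1511}{3} \approx -503.67$)
$o{\left(X,E \right)} = - \frac{E X}{3}$
$T = - \frac{18190}{2599}$ ($T = -7 + \frac{1}{- \frac{1511}{3} + 1370} = -7 + \frac{1}{\frac{2599}{3}} = -7 + \frac{3}{2599} = - \frac{18190}{2599} \approx -6.9988$)
$O{\left(C,a \right)} = 23 + a$
$\left(o{\left(19,33 \right)} + T\right) O{\left(-16,p{\left(2,-2 \right)} \right)} = \left(\left(- \frac{1}{3}\right) 33 \cdot 19 - \frac{18190}{2599}\right) \left(23 - 2\right) = \left(-209 - \frac{18190}{2599}\right) 21 = \left(- \frac{561381}{2599}\right) 21 = - \frac{11789001}{2599}$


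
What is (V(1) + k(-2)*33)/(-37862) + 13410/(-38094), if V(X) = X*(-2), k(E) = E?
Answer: -42094919/120192919 ≈ -0.35023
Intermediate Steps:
V(X) = -2*X
(V(1) + k(-2)*33)/(-37862) + 13410/(-38094) = (-2*1 - 2*33)/(-37862) + 13410/(-38094) = (-2 - 66)*(-1/37862) + 13410*(-1/38094) = -68*(-1/37862) - 2235/6349 = 34/18931 - 2235/6349 = -42094919/120192919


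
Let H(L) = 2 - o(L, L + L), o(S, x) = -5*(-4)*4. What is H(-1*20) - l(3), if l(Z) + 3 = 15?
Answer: -90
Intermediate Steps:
o(S, x) = 80 (o(S, x) = 20*4 = 80)
l(Z) = 12 (l(Z) = -3 + 15 = 12)
H(L) = -78 (H(L) = 2 - 1*80 = 2 - 80 = -78)
H(-1*20) - l(3) = -78 - 1*12 = -78 - 12 = -90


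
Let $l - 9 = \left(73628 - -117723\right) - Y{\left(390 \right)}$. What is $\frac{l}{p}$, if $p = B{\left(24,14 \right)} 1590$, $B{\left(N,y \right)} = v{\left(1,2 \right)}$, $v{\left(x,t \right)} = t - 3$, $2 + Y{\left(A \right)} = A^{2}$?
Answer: $- \frac{19631}{795} \approx -24.693$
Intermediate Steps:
$Y{\left(A \right)} = -2 + A^{2}$
$v{\left(x,t \right)} = -3 + t$
$B{\left(N,y \right)} = -1$ ($B{\left(N,y \right)} = -3 + 2 = -1$)
$l = 39262$ ($l = 9 + \left(\left(73628 - -117723\right) - \left(-2 + 390^{2}\right)\right) = 9 + \left(\left(73628 + 117723\right) - \left(-2 + 152100\right)\right) = 9 + \left(191351 - 152098\right) = 9 + 39253 = 39262$)
$p = -1590$ ($p = \left(-1\right) 1590 = -1590$)
$\frac{l}{p} = \frac{39262}{-1590} = 39262 \left(- \frac{1}{1590}\right) = - \frac{19631}{795}$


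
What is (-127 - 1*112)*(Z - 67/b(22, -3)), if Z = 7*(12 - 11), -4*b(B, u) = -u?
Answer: -69071/3 ≈ -23024.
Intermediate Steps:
b(B, u) = u/4 (b(B, u) = -(-1)*u/4 = u/4)
Z = 7 (Z = 7*1 = 7)
(-127 - 1*112)*(Z - 67/b(22, -3)) = (-127 - 1*112)*(7 - 67/((¼)*(-3))) = (-127 - 112)*(7 - 67/(-¾)) = -239*(7 - 67*(-4/3)) = -239*(7 + 268/3) = -239*289/3 = -69071/3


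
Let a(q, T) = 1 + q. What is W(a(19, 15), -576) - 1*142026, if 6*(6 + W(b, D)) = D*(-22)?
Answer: -139920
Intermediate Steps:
W(b, D) = -6 - 11*D/3 (W(b, D) = -6 + (D*(-22))/6 = -6 + (-22*D)/6 = -6 - 11*D/3)
W(a(19, 15), -576) - 1*142026 = (-6 - 11/3*(-576)) - 1*142026 = (-6 + 2112) - 142026 = 2106 - 142026 = -139920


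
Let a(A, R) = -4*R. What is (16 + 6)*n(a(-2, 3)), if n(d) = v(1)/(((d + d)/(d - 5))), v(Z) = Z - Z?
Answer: 0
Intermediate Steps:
v(Z) = 0
n(d) = 0 (n(d) = 0/(((d + d)/(d - 5))) = 0/(((2*d)/(-5 + d))) = 0/((2*d/(-5 + d))) = 0*((-5 + d)/(2*d)) = 0)
(16 + 6)*n(a(-2, 3)) = (16 + 6)*0 = 22*0 = 0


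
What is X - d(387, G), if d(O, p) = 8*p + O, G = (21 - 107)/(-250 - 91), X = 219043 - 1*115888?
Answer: 35043200/341 ≈ 1.0277e+5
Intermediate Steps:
X = 103155 (X = 219043 - 115888 = 103155)
G = 86/341 (G = -86/(-341) = -86*(-1/341) = 86/341 ≈ 0.25220)
d(O, p) = O + 8*p
X - d(387, G) = 103155 - (387 + 8*(86/341)) = 103155 - (387 + 688/341) = 103155 - 1*132655/341 = 103155 - 132655/341 = 35043200/341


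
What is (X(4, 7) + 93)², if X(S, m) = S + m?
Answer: 10816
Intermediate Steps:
(X(4, 7) + 93)² = ((4 + 7) + 93)² = (11 + 93)² = 104² = 10816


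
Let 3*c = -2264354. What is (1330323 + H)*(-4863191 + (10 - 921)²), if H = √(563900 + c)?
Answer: -5365551846210 - 4033270*I*√1717962/3 ≈ -5.3656e+12 - 1.7622e+9*I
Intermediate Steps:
c = -2264354/3 (c = (⅓)*(-2264354) = -2264354/3 ≈ -7.5479e+5)
H = I*√1717962/3 (H = √(563900 - 2264354/3) = √(-572654/3) = I*√1717962/3 ≈ 436.9*I)
(1330323 + H)*(-4863191 + (10 - 921)²) = (1330323 + I*√1717962/3)*(-4863191 + (10 - 921)²) = (1330323 + I*√1717962/3)*(-4863191 + (-911)²) = (1330323 + I*√1717962/3)*(-4863191 + 829921) = (1330323 + I*√1717962/3)*(-4033270) = -5365551846210 - 4033270*I*√1717962/3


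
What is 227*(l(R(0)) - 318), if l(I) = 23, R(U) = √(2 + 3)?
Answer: -66965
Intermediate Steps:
R(U) = √5
227*(l(R(0)) - 318) = 227*(23 - 318) = 227*(-295) = -66965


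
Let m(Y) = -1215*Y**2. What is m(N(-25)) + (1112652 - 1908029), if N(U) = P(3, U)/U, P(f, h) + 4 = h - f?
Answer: -99670957/125 ≈ -7.9737e+5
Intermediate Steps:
P(f, h) = -4 + h - f (P(f, h) = -4 + (h - f) = -4 + h - f)
N(U) = (-7 + U)/U (N(U) = (-4 + U - 1*3)/U = (-4 + U - 3)/U = (-7 + U)/U)
m(N(-25)) + (1112652 - 1908029) = -1215*(-7 - 25)**2/625 + (1112652 - 1908029) = -1215*(-1/25*(-32))**2 - 795377 = -1215*(32/25)**2 - 795377 = -1215*1024/625 - 795377 = -248832/125 - 795377 = -99670957/125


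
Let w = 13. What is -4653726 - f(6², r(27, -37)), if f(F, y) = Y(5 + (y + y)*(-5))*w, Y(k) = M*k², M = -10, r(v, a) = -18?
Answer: -204476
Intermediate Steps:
Y(k) = -10*k²
f(F, y) = -130*(5 - 10*y)² (f(F, y) = -10*(5 + (y + y)*(-5))²*13 = -10*(5 + (2*y)*(-5))²*13 = -10*(5 - 10*y)²*13 = -130*(5 - 10*y)²)
-4653726 - f(6², r(27, -37)) = -4653726 - (-3250)*(-1 + 2*(-18))² = -4653726 - (-3250)*(-1 - 36)² = -4653726 - (-3250)*(-37)² = -4653726 - (-3250)*1369 = -4653726 - 1*(-4449250) = -4653726 + 4449250 = -204476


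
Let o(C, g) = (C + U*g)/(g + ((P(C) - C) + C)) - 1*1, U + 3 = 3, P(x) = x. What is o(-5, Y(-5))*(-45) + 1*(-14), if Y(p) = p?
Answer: 17/2 ≈ 8.5000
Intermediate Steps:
U = 0 (U = -3 + 3 = 0)
o(C, g) = -1 + C/(C + g) (o(C, g) = (C + 0*g)/(g + ((C - C) + C)) - 1*1 = (C + 0)/(g + (0 + C)) - 1 = C/(g + C) - 1 = C/(C + g) - 1 = -1 + C/(C + g))
o(-5, Y(-5))*(-45) + 1*(-14) = -1*(-5)/(-5 - 5)*(-45) + 1*(-14) = -1*(-5)/(-10)*(-45) - 14 = -1*(-5)*(-⅒)*(-45) - 14 = -½*(-45) - 14 = 45/2 - 14 = 17/2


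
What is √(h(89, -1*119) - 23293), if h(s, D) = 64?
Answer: 3*I*√2581 ≈ 152.41*I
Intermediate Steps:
√(h(89, -1*119) - 23293) = √(64 - 23293) = √(-23229) = 3*I*√2581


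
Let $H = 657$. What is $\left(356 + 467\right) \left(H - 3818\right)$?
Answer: $-2601503$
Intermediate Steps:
$\left(356 + 467\right) \left(H - 3818\right) = \left(356 + 467\right) \left(657 - 3818\right) = 823 \left(-3161\right) = -2601503$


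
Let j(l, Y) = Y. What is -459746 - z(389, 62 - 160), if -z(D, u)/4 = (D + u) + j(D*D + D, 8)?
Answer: -458550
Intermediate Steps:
z(D, u) = -32 - 4*D - 4*u (z(D, u) = -4*((D + u) + 8) = -4*(8 + D + u) = -32 - 4*D - 4*u)
-459746 - z(389, 62 - 160) = -459746 - (-32 - 4*389 - 4*(62 - 160)) = -459746 - (-32 - 1556 - 4*(-98)) = -459746 - (-32 - 1556 + 392) = -459746 - 1*(-1196) = -459746 + 1196 = -458550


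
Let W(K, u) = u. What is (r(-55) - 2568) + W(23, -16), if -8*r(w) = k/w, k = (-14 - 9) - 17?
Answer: -28425/11 ≈ -2584.1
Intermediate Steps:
k = -40 (k = -23 - 17 = -40)
r(w) = 5/w (r(w) = -(-5)/w = 5/w)
(r(-55) - 2568) + W(23, -16) = (5/(-55) - 2568) - 16 = (5*(-1/55) - 2568) - 16 = (-1/11 - 2568) - 16 = -28249/11 - 16 = -28425/11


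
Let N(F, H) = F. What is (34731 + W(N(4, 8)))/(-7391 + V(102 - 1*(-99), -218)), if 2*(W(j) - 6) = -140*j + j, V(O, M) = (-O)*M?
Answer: 34459/36427 ≈ 0.94597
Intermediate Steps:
V(O, M) = -M*O
W(j) = 6 - 139*j/2 (W(j) = 6 + (-140*j + j)/2 = 6 + (-139*j)/2 = 6 - 139*j/2)
(34731 + W(N(4, 8)))/(-7391 + V(102 - 1*(-99), -218)) = (34731 + (6 - 139/2*4))/(-7391 - 1*(-218)*(102 - 1*(-99))) = (34731 + (6 - 278))/(-7391 - 1*(-218)*(102 + 99)) = (34731 - 272)/(-7391 - 1*(-218)*201) = 34459/(-7391 + 43818) = 34459/36427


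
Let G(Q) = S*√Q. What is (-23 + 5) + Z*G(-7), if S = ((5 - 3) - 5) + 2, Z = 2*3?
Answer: -18 - 6*I*√7 ≈ -18.0 - 15.875*I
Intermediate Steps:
Z = 6
S = -1 (S = (2 - 5) + 2 = -3 + 2 = -1)
G(Q) = -√Q
(-23 + 5) + Z*G(-7) = (-23 + 5) + 6*(-√(-7)) = -18 + 6*(-I*√7) = -18 - 6*I*√7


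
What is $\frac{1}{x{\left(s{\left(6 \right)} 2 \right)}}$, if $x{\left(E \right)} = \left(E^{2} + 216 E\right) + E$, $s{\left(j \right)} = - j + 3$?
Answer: $- \frac{1}{1266} \approx -0.00078989$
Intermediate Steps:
$s{\left(j \right)} = 3 - j$
$x{\left(E \right)} = E^{2} + 217 E$
$\frac{1}{x{\left(s{\left(6 \right)} 2 \right)}} = \frac{1}{\left(3 - 6\right) 2 \left(217 + \left(3 - 6\right) 2\right)} = \frac{1}{\left(-3\right) 2 \left(217 - 6\right)} = \frac{1}{\left(-6\right) \left(217 - 6\right)} = \frac{1}{\left(-6\right) 211} = \frac{1}{-1266} = - \frac{1}{1266}$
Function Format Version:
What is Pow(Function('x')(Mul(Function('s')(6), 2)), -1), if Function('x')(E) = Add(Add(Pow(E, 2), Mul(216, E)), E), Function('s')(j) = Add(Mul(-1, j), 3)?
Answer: Rational(-1, 1266) ≈ -0.00078989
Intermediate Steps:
Function('s')(j) = Add(3, Mul(-1, j))
Function('x')(E) = Add(Pow(E, 2), Mul(217, E))
Pow(Function('x')(Mul(Function('s')(6), 2)), -1) = Pow(Mul(Mul(Add(3, Mul(-1, 6)), 2), Add(217, Mul(Add(3, Mul(-1, 6)), 2))), -1) = Pow(Mul(Mul(Add(3, -6), 2), Add(217, Mul(Add(3, -6), 2))), -1) = Pow(Mul(Mul(-3, 2), Add(217, Mul(-3, 2))), -1) = Pow(Mul(-6, Add(217, -6)), -1) = Pow(Mul(-6, 211), -1) = Pow(-1266, -1) = Rational(-1, 1266)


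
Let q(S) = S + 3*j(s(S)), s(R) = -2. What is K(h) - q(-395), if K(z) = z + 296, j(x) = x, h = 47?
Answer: 744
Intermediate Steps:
K(z) = 296 + z
q(S) = -6 + S (q(S) = S + 3*(-2) = S - 6 = -6 + S)
K(h) - q(-395) = (296 + 47) - (-6 - 395) = 343 - 1*(-401) = 343 + 401 = 744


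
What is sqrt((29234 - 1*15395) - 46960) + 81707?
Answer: 81707 + I*sqrt(33121) ≈ 81707.0 + 181.99*I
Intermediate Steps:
sqrt((29234 - 1*15395) - 46960) + 81707 = sqrt((29234 - 15395) - 46960) + 81707 = sqrt(13839 - 46960) + 81707 = sqrt(-33121) + 81707 = I*sqrt(33121) + 81707 = 81707 + I*sqrt(33121)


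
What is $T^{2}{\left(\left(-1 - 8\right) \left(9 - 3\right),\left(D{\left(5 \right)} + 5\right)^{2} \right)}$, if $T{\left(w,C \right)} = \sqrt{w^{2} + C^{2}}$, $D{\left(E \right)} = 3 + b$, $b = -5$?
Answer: $2997$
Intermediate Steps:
$D{\left(E \right)} = -2$ ($D{\left(E \right)} = 3 - 5 = -2$)
$T{\left(w,C \right)} = \sqrt{C^{2} + w^{2}}$
$T^{2}{\left(\left(-1 - 8\right) \left(9 - 3\right),\left(D{\left(5 \right)} + 5\right)^{2} \right)} = \left(\sqrt{\left(\left(-2 + 5\right)^{2}\right)^{2} + \left(\left(-1 - 8\right) \left(9 - 3\right)\right)^{2}}\right)^{2} = \left(\sqrt{\left(3^{2}\right)^{2} + \left(\left(-9\right) 6\right)^{2}}\right)^{2} = \left(\sqrt{9^{2} + \left(-54\right)^{2}}\right)^{2} = \left(\sqrt{81 + 2916}\right)^{2} = \left(\sqrt{2997}\right)^{2} = \left(9 \sqrt{37}\right)^{2} = 2997$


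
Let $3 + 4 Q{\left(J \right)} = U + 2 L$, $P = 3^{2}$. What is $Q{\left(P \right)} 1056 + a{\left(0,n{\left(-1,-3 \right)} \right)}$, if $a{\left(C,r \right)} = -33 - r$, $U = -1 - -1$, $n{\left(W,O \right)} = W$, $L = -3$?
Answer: $-2408$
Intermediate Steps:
$U = 0$ ($U = -1 + 1 = 0$)
$P = 9$
$Q{\left(J \right)} = - \frac{9}{4}$ ($Q{\left(J \right)} = - \frac{3}{4} + \frac{0 + 2 \left(-3\right)}{4} = - \frac{3}{4} + \frac{0 - 6}{4} = - \frac{3}{4} + \frac{1}{4} \left(-6\right) = - \frac{3}{4} - \frac{3}{2} = - \frac{9}{4}$)
$Q{\left(P \right)} 1056 + a{\left(0,n{\left(-1,-3 \right)} \right)} = \left(- \frac{9}{4}\right) 1056 - 32 = -2376 + \left(-33 + 1\right) = -2376 - 32 = -2408$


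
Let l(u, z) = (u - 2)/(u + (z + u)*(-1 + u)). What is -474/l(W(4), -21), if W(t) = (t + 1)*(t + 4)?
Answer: -185097/19 ≈ -9742.0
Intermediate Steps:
W(t) = (1 + t)*(4 + t)
l(u, z) = (-2 + u)/(u + (-1 + u)*(u + z)) (l(u, z) = (-2 + u)/(u + (u + z)*(-1 + u)) = (-2 + u)/(u + (-1 + u)*(u + z)))
-474/l(W(4), -21) = -474*((4 + 4² + 5*4)² - 1*(-21) + (4 + 4² + 5*4)*(-21))/(-2 + (4 + 4² + 5*4)) = -474*((4 + 16 + 20)² + 21 + (4 + 16 + 20)*(-21))/(-2 + (4 + 16 + 20)) = -474*(40² + 21 + 40*(-21))/(-2 + 40) = -474/(38/(1600 + 21 - 840)) = -474/(38/781) = -474/((1/781)*38) = -474/38/781 = -474*781/38 = -185097/19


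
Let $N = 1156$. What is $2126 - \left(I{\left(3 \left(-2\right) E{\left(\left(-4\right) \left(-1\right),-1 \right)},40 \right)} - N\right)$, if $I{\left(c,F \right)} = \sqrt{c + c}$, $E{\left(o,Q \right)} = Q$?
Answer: $3282 - 2 \sqrt{3} \approx 3278.5$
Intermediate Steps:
$I{\left(c,F \right)} = \sqrt{2} \sqrt{c}$ ($I{\left(c,F \right)} = \sqrt{2 c} = \sqrt{2} \sqrt{c}$)
$2126 - \left(I{\left(3 \left(-2\right) E{\left(\left(-4\right) \left(-1\right),-1 \right)},40 \right)} - N\right) = 2126 - \left(\sqrt{2} \sqrt{3 \left(-2\right) \left(-1\right)} - 1156\right) = 2126 - \left(\sqrt{2} \sqrt{\left(-6\right) \left(-1\right)} - 1156\right) = 2126 - \left(\sqrt{2} \sqrt{6} - 1156\right) = 2126 - \left(2 \sqrt{3} - 1156\right) = 2126 - \left(-1156 + 2 \sqrt{3}\right) = 2126 + \left(1156 - 2 \sqrt{3}\right) = 3282 - 2 \sqrt{3}$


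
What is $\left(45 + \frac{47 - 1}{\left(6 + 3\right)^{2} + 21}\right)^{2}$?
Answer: $\frac{5373124}{2601} \approx 2065.8$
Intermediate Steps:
$\left(45 + \frac{47 - 1}{\left(6 + 3\right)^{2} + 21}\right)^{2} = \left(45 + \frac{46}{9^{2} + 21}\right)^{2} = \left(45 + \frac{46}{81 + 21}\right)^{2} = \left(45 + \frac{46}{102}\right)^{2} = \left(45 + 46 \cdot \frac{1}{102}\right)^{2} = \left(45 + \frac{23}{51}\right)^{2} = \left(\frac{2318}{51}\right)^{2} = \frac{5373124}{2601}$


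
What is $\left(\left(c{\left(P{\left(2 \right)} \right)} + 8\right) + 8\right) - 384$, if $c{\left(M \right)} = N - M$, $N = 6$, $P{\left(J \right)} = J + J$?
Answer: $-366$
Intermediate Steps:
$P{\left(J \right)} = 2 J$
$c{\left(M \right)} = 6 - M$
$\left(\left(c{\left(P{\left(2 \right)} \right)} + 8\right) + 8\right) - 384 = \left(\left(\left(6 - 2 \cdot 2\right) + 8\right) + 8\right) - 384 = \left(\left(\left(6 - 4\right) + 8\right) + 8\right) - 384 = \left(\left(2 + 8\right) + 8\right) - 384 = \left(10 + 8\right) - 384 = 18 - 384 = -366$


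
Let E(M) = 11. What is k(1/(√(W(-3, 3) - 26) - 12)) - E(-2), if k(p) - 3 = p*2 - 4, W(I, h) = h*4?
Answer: -960/79 - I*√14/79 ≈ -12.152 - 0.047363*I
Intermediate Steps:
W(I, h) = 4*h
k(p) = -1 + 2*p (k(p) = 3 + (p*2 - 4) = 3 + (2*p - 4) = 3 + (-4 + 2*p) = -1 + 2*p)
k(1/(√(W(-3, 3) - 26) - 12)) - E(-2) = (-1 + 2/(√(4*3 - 26) - 12)) - 1*11 = (-1 + 2/(√(12 - 26) - 12)) - 11 = (-1 + 2/(√(-14) - 12)) - 11 = (-1 + 2/(I*√14 - 12)) - 11 = (-1 + 2/(-12 + I*√14)) - 11 = -12 + 2/(-12 + I*√14)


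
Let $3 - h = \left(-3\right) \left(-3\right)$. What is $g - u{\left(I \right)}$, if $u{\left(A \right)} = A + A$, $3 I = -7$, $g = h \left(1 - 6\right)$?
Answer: $\frac{104}{3} \approx 34.667$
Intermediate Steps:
$h = -6$ ($h = 3 - \left(-3\right) \left(-3\right) = 3 - 9 = -6$)
$g = 30$ ($g = - 6 \left(1 - 6\right) = \left(-6\right) \left(-5\right) = 30$)
$I = - \frac{7}{3}$ ($I = \frac{1}{3} \left(-7\right) = - \frac{7}{3} \approx -2.3333$)
$u{\left(A \right)} = 2 A$
$g - u{\left(I \right)} = 30 - 2 \left(- \frac{7}{3}\right) = 30 - - \frac{14}{3} = 30 + \frac{14}{3} = \frac{104}{3}$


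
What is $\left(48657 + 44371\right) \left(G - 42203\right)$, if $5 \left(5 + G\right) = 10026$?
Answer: $- \frac{18699930392}{5} \approx -3.74 \cdot 10^{9}$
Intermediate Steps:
$G = \frac{10001}{5}$ ($G = -5 + \frac{1}{5} \cdot 10026 = -5 + \frac{10026}{5} = \frac{10001}{5} \approx 2000.2$)
$\left(48657 + 44371\right) \left(G - 42203\right) = \left(48657 + 44371\right) \left(\frac{10001}{5} - 42203\right) = 93028 \left(- \frac{201014}{5}\right) = - \frac{18699930392}{5}$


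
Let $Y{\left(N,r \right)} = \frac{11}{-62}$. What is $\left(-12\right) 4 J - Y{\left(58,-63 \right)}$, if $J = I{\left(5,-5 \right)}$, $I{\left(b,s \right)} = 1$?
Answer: $- \frac{2965}{62} \approx -47.823$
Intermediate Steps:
$J = 1$
$Y{\left(N,r \right)} = - \frac{11}{62}$ ($Y{\left(N,r \right)} = 11 \left(- \frac{1}{62}\right) = - \frac{11}{62}$)
$\left(-12\right) 4 J - Y{\left(58,-63 \right)} = \left(-12\right) 4 \cdot 1 - - \frac{11}{62} = \left(-48\right) 1 + \frac{11}{62} = -48 + \frac{11}{62} = - \frac{2965}{62}$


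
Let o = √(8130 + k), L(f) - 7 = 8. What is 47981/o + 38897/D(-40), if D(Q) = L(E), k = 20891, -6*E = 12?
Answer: 38897/15 + 47981*√29021/29021 ≈ 2874.8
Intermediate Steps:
E = -2 (E = -⅙*12 = -2)
L(f) = 15 (L(f) = 7 + 8 = 15)
D(Q) = 15
o = √29021 (o = √(8130 + 20891) = √29021 ≈ 170.36)
47981/o + 38897/D(-40) = 47981/(√29021) + 38897/15 = 47981*(√29021/29021) + 38897*(1/15) = 47981*√29021/29021 + 38897/15 = 38897/15 + 47981*√29021/29021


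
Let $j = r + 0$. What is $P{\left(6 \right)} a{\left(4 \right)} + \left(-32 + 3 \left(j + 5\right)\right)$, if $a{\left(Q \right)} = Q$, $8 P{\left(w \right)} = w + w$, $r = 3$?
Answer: $-2$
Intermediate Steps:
$P{\left(w \right)} = \frac{w}{4}$ ($P{\left(w \right)} = \frac{w + w}{8} = \frac{2 w}{8} = \frac{w}{4}$)
$j = 3$ ($j = 3 + 0 = 3$)
$P{\left(6 \right)} a{\left(4 \right)} + \left(-32 + 3 \left(j + 5\right)\right) = \frac{1}{4} \cdot 6 \cdot 4 - \left(32 - 3 \left(3 + 5\right)\right) = \frac{3}{2} \cdot 4 + \left(-32 + 3 \cdot 8\right) = 6 + \left(-32 + 24\right) = 6 - 8 = -2$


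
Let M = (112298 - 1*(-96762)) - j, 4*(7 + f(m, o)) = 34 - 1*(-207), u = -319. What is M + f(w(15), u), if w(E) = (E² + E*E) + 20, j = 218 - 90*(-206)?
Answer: 761421/4 ≈ 1.9036e+5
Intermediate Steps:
j = 18758 (j = 218 + 18540 = 18758)
w(E) = 20 + 2*E² (w(E) = (E² + E²) + 20 = 2*E² + 20 = 20 + 2*E²)
f(m, o) = 213/4 (f(m, o) = -7 + (34 - 1*(-207))/4 = -7 + (34 + 207)/4 = -7 + (¼)*241 = -7 + 241/4 = 213/4)
M = 190302 (M = (112298 - 1*(-96762)) - 1*18758 = (112298 + 96762) - 18758 = 209060 - 18758 = 190302)
M + f(w(15), u) = 190302 + 213/4 = 761421/4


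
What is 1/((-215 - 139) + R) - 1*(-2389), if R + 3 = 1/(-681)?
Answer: 580808221/243118 ≈ 2389.0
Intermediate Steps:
R = -2044/681 (R = -3 + 1/(-681) = -3 - 1/681 = -2044/681 ≈ -3.0015)
1/((-215 - 139) + R) - 1*(-2389) = 1/((-215 - 139) - 2044/681) - 1*(-2389) = 1/(-354 - 2044/681) + 2389 = 1/(-243118/681) + 2389 = -681/243118 + 2389 = 580808221/243118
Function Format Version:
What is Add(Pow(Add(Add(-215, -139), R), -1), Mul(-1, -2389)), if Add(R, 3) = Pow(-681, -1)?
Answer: Rational(580808221, 243118) ≈ 2389.0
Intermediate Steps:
R = Rational(-2044, 681) (R = Add(-3, Pow(-681, -1)) = Add(-3, Rational(-1, 681)) = Rational(-2044, 681) ≈ -3.0015)
Add(Pow(Add(Add(-215, -139), R), -1), Mul(-1, -2389)) = Add(Pow(Add(Add(-215, -139), Rational(-2044, 681)), -1), Mul(-1, -2389)) = Add(Pow(Add(-354, Rational(-2044, 681)), -1), 2389) = Add(Pow(Rational(-243118, 681), -1), 2389) = Add(Rational(-681, 243118), 2389) = Rational(580808221, 243118)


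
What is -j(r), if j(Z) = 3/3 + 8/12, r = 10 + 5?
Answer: -5/3 ≈ -1.6667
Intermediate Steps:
r = 15
j(Z) = 5/3 (j(Z) = 3*(⅓) + 8*(1/12) = 1 + ⅔ = 5/3)
-j(r) = -1*5/3 = -5/3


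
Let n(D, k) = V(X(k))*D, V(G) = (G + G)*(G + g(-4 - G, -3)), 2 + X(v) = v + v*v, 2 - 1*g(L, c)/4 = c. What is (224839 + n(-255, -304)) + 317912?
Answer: -4327907550249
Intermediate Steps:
g(L, c) = 8 - 4*c
X(v) = -2 + v + v² (X(v) = -2 + (v + v*v) = -2 + (v + v²) = -2 + v + v²)
V(G) = 2*G*(20 + G) (V(G) = (G + G)*(G + (8 - 4*(-3))) = (2*G)*(G + (8 + 12)) = (2*G)*(G + 20) = (2*G)*(20 + G) = 2*G*(20 + G))
n(D, k) = 2*D*(-2 + k + k²)*(18 + k + k²) (n(D, k) = (2*(-2 + k + k²)*(20 + (-2 + k + k²)))*D = (2*(-2 + k + k²)*(18 + k + k²))*D = 2*D*(-2 + k + k²)*(18 + k + k²))
(224839 + n(-255, -304)) + 317912 = (224839 + 2*(-255)*(-2 - 304 + (-304)²)*(18 - 304 + (-304)²)) + 317912 = (224839 + 2*(-255)*(-2 - 304 + 92416)*(18 - 304 + 92416)) + 317912 = (224839 + 2*(-255)*92110*92130) + 317912 = (224839 - 4327908093000) + 317912 = -4327907868161 + 317912 = -4327907550249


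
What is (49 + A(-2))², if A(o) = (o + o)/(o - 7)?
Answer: 198025/81 ≈ 2444.8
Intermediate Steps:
A(o) = 2*o/(-7 + o) (A(o) = (2*o)/(-7 + o) = 2*o/(-7 + o))
(49 + A(-2))² = (49 + 2*(-2)/(-7 - 2))² = (49 + 2*(-2)/(-9))² = (49 + 2*(-2)*(-⅑))² = (49 + 4/9)² = (445/9)² = 198025/81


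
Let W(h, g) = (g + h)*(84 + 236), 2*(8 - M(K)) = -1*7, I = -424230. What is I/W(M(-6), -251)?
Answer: 42423/7664 ≈ 5.5354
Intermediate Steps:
M(K) = 23/2 (M(K) = 8 - (-1)*7/2 = 8 - ½*(-7) = 8 + 7/2 = 23/2)
W(h, g) = 320*g + 320*h (W(h, g) = (g + h)*320 = 320*g + 320*h)
I/W(M(-6), -251) = -424230/(320*(-251) + 320*(23/2)) = -424230/(-80320 + 3680) = -424230/(-76640) = -424230*(-1/76640) = 42423/7664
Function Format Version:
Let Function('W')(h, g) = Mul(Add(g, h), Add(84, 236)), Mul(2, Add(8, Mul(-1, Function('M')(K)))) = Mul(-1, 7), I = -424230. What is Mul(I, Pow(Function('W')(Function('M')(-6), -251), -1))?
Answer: Rational(42423, 7664) ≈ 5.5354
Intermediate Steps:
Function('M')(K) = Rational(23, 2) (Function('M')(K) = Add(8, Mul(Rational(-1, 2), Mul(-1, 7))) = Add(8, Mul(Rational(-1, 2), -7)) = Add(8, Rational(7, 2)) = Rational(23, 2))
Function('W')(h, g) = Add(Mul(320, g), Mul(320, h)) (Function('W')(h, g) = Mul(Add(g, h), 320) = Add(Mul(320, g), Mul(320, h)))
Mul(I, Pow(Function('W')(Function('M')(-6), -251), -1)) = Mul(-424230, Pow(Add(Mul(320, -251), Mul(320, Rational(23, 2))), -1)) = Mul(-424230, Pow(Add(-80320, 3680), -1)) = Mul(-424230, Pow(-76640, -1)) = Mul(-424230, Rational(-1, 76640)) = Rational(42423, 7664)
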